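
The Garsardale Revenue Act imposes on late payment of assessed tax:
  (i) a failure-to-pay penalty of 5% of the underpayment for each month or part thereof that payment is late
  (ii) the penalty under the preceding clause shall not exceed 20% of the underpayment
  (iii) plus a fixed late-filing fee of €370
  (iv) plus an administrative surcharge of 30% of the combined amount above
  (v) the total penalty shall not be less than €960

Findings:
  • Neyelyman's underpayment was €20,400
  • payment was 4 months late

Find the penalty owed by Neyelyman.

€5,785

Accrued rate: 5% × 4 = 20%, capped at 20% → 20%
Failure-to-pay penalty: 20% of €20,400 = €4,080
Penalty before surcharge: €4,080 + €370 = €4,450
Administrative surcharge: 30% of €4,450 = €1,335
Total penalty: €4,450 + €1,335 = €5,785
Minimum €960: €5,785 meets the minimum, no increase.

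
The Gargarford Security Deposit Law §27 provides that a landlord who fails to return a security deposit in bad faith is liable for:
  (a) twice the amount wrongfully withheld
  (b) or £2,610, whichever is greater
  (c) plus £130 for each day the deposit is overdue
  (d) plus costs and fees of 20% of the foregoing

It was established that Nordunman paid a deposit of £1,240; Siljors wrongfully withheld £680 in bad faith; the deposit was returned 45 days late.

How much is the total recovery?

£10,152

Doubled: 2 × £680 = £1,360
Minimum £2,610: £1,360 is below the minimum → £2,610
Late-return penalty: 45 × £130 = £5,850
Damages plus late penalty: £2,610 + £5,850 = £8,460
Costs and fees: 20% of £8,460 = £1,692
Total recovery: £8,460 + £1,692 = £10,152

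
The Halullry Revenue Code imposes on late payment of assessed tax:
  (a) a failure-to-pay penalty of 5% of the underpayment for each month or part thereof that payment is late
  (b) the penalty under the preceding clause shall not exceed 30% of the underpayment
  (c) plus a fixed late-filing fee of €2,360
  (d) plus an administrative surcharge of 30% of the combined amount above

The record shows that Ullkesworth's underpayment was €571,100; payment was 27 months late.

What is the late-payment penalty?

Accrued rate: 5% × 27 = 135%, capped at 30% → 30%
Failure-to-pay penalty: 30% of €571,100 = €171,330
Penalty before surcharge: €171,330 + €2,360 = €173,690
Administrative surcharge: 30% of €173,690 = €52,107
Total penalty: €173,690 + €52,107 = €225,797

€225,797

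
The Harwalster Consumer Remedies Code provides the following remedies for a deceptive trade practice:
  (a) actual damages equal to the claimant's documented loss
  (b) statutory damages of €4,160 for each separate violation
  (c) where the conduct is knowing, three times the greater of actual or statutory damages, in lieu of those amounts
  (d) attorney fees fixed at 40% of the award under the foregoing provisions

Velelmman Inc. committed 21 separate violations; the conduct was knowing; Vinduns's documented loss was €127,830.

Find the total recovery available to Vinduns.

Statutory damages: 21 × €4,160 = €87,360
Greater of actual damages (€127,830) or statutory damages (€87,360): €127,830
Trebled: 3 × €127,830 = €383,490
Attorney fees: 40% of €383,490 = €153,396
Total recovery: €383,490 + €153,396 = €536,886

Total recovery: €536,886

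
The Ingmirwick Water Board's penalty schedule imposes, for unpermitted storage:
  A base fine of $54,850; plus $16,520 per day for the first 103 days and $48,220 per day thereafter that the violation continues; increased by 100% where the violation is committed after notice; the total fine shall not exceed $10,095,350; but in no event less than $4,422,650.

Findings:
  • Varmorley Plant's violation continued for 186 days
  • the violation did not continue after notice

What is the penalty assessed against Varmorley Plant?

$5,758,670

First 103 days: 103 × $16,520 = $1,701,560
Remaining days: (186 − 103) × $48,220 = $4,002,260
Per-day component: $1,701,560 + $4,002,260 = $5,703,820
Base plus per-day: $54,850 + $5,703,820 = $5,758,670
The violation did not continue after notice: no 100% increase.
Cap at $10,095,350: $5,758,670 is within the cap, no reduction.
Minimum $4,422,650: $5,758,670 meets the minimum, no increase.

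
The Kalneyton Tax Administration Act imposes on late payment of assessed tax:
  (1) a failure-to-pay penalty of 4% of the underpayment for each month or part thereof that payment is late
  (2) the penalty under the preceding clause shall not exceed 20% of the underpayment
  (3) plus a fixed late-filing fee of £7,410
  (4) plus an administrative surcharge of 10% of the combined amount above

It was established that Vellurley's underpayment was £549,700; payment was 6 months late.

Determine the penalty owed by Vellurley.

£129,085

Accrued rate: 4% × 6 = 24%, capped at 20% → 20%
Failure-to-pay penalty: 20% of £549,700 = £109,940
Penalty before surcharge: £109,940 + £7,410 = £117,350
Administrative surcharge: 10% of £117,350 = £11,735
Total penalty: £117,350 + £11,735 = £129,085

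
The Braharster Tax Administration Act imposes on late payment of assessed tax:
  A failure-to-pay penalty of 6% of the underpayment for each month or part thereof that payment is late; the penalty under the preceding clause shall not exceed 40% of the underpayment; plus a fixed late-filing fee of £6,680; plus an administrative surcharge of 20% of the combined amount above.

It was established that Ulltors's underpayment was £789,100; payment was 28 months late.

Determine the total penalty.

£386,784

Accrued rate: 6% × 28 = 168%, capped at 40% → 40%
Failure-to-pay penalty: 40% of £789,100 = £315,640
Penalty before surcharge: £315,640 + £6,680 = £322,320
Administrative surcharge: 20% of £322,320 = £64,464
Total penalty: £322,320 + £64,464 = £386,784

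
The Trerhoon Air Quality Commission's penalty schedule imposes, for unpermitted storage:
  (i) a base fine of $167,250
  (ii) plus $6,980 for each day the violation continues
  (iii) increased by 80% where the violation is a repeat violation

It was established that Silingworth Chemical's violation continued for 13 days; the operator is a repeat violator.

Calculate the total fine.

Per-day component: 13 × $6,980 = $90,740
Base plus per-day: $167,250 + $90,740 = $257,990
Enhancement: 80% of $257,990 = $206,392
Enhanced fine: $257,990 + $206,392 = $464,382

Civil penalty: $464,382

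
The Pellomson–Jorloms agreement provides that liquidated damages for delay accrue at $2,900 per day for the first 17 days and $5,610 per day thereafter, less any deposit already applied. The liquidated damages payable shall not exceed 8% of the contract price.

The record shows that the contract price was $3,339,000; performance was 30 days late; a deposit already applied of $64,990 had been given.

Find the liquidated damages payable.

$57,240

First 17 days: 17 × $2,900 = $49,300
Remaining days: (30 − 17) × $5,610 = $72,930
Accrued per-day damages: $49,300 + $72,930 = $122,230
Less deposit already applied: $122,230 − $64,990 = $57,240
Cap: 8% of $3,339,000 = $267,120
Cap at $267,120: $57,240 is within the cap, no reduction.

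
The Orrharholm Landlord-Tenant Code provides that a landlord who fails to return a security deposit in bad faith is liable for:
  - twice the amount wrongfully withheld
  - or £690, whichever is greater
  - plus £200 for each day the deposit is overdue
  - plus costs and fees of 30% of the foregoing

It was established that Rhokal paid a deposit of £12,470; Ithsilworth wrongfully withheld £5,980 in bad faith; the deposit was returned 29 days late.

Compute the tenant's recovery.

£23,088

Doubled: 2 × £5,980 = £11,960
Minimum £690: £11,960 meets the minimum, no increase.
Late-return penalty: 29 × £200 = £5,800
Damages plus late penalty: £11,960 + £5,800 = £17,760
Costs and fees: 30% of £17,760 = £5,328
Total recovery: £17,760 + £5,328 = £23,088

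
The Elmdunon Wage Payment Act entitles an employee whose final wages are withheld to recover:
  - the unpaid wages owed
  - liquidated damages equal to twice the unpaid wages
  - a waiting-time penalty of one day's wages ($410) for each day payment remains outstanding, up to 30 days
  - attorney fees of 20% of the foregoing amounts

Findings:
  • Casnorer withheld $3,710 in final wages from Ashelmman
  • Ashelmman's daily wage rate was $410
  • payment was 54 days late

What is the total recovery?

Total award: $28,116

Doubled: 2 × $3,710 = $7,420
Penalty days: min(54, 30) = 30
Waiting-time penalty: 30 × $410 = $12,300
Subtotal: $3,710 + $7,420 + $12,300 = $23,430
Attorney fees: 20% of $23,430 = $4,686
Total award: $23,430 + $4,686 = $28,116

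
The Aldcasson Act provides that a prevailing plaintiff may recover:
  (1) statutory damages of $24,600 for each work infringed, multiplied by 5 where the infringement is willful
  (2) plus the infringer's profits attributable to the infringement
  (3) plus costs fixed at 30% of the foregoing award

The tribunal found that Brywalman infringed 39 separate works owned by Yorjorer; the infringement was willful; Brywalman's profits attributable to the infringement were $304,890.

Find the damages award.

$6,632,457

Statutory damages: 39 × $24,600 = $959,400
Multiplied by 5: 5 × $959,400 = $4,797,000
Combined award: $4,797,000 + $304,890 = $5,101,890
Costs: 30% of $5,101,890 = $1,530,567
Award plus costs: $5,101,890 + $1,530,567 = $6,632,457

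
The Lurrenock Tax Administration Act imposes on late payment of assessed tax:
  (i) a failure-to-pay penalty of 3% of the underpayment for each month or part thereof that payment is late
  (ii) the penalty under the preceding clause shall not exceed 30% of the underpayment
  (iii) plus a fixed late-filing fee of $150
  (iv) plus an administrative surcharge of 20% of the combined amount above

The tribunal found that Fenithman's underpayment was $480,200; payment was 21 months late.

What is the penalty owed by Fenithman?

$173,052

Accrued rate: 3% × 21 = 63%, capped at 30% → 30%
Failure-to-pay penalty: 30% of $480,200 = $144,060
Penalty before surcharge: $144,060 + $150 = $144,210
Administrative surcharge: 20% of $144,210 = $28,842
Total penalty: $144,210 + $28,842 = $173,052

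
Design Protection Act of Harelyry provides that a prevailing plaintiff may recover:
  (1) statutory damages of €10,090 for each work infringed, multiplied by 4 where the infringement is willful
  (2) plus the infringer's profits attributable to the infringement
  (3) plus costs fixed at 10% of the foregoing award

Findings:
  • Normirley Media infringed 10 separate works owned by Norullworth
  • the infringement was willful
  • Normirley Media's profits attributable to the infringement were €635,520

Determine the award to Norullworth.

Award: €1,143,032

Statutory damages: 10 × €10,090 = €100,900
Multiplied by 4: 4 × €100,900 = €403,600
Combined award: €403,600 + €635,520 = €1,039,120
Costs: 10% of €1,039,120 = €103,912
Award plus costs: €1,039,120 + €103,912 = €1,143,032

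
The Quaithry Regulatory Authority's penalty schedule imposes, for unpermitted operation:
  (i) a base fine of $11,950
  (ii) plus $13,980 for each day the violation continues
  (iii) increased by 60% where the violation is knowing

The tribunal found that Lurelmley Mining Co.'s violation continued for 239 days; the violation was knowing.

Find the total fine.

$5,365,072

Per-day component: 239 × $13,980 = $3,341,220
Base plus per-day: $11,950 + $3,341,220 = $3,353,170
Enhancement: 60% of $3,353,170 = $2,011,902
Enhanced fine: $3,353,170 + $2,011,902 = $5,365,072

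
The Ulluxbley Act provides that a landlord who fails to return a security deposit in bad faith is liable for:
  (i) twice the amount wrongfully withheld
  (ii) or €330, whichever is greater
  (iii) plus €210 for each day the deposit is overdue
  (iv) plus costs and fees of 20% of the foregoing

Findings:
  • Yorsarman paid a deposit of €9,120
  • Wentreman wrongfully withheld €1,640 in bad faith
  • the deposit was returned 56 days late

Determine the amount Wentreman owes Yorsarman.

Recovery: €18,048

Doubled: 2 × €1,640 = €3,280
Minimum €330: €3,280 meets the minimum, no increase.
Late-return penalty: 56 × €210 = €11,760
Damages plus late penalty: €3,280 + €11,760 = €15,040
Costs and fees: 20% of €15,040 = €3,008
Total recovery: €15,040 + €3,008 = €18,048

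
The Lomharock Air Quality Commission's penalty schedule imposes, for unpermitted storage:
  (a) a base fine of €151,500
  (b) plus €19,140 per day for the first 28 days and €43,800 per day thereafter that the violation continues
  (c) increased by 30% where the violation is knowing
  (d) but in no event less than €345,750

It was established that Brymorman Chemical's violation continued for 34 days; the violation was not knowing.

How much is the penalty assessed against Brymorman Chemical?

First 28 days: 28 × €19,140 = €535,920
Remaining days: (34 − 28) × €43,800 = €262,800
Per-day component: €535,920 + €262,800 = €798,720
Base plus per-day: €151,500 + €798,720 = €950,220
The violation was not knowing: no 30% increase.
Minimum €345,750: €950,220 meets the minimum, no increase.

€950,220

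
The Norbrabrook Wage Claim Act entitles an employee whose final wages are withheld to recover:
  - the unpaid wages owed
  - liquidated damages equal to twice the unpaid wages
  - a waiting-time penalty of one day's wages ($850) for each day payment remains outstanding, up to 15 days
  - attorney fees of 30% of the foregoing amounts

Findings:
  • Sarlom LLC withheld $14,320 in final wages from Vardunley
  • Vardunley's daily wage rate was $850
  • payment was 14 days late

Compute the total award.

Doubled: 2 × $14,320 = $28,640
Penalty days: min(14, 15) = 14
Waiting-time penalty: 14 × $850 = $11,900
Subtotal: $14,320 + $28,640 + $11,900 = $54,860
Attorney fees: 30% of $54,860 = $16,458
Total award: $54,860 + $16,458 = $71,318

$71,318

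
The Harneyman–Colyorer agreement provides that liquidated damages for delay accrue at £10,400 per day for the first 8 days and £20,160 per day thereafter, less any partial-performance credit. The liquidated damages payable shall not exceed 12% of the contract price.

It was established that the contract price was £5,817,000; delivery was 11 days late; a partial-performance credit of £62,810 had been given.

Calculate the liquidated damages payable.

First 8 days: 8 × £10,400 = £83,200
Remaining days: (11 − 8) × £20,160 = £60,480
Accrued per-day damages: £83,200 + £60,480 = £143,680
Less partial-performance credit: £143,680 − £62,810 = £80,870
Cap: 12% of £5,817,000 = £698,040
Cap at £698,040: £80,870 is within the cap, no reduction.

£80,870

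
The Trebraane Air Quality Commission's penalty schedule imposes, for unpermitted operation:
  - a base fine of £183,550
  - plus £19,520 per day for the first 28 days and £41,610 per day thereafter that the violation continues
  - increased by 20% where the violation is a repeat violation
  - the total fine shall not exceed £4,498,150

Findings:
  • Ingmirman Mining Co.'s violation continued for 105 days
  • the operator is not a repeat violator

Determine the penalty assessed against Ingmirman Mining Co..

First 28 days: 28 × £19,520 = £546,560
Remaining days: (105 − 28) × £41,610 = £3,203,970
Per-day component: £546,560 + £3,203,970 = £3,750,530
Base plus per-day: £183,550 + £3,750,530 = £3,934,080
The operator is not a repeat violator: no 20% increase.
Cap at £4,498,150: £3,934,080 is within the cap, no reduction.

£3,934,080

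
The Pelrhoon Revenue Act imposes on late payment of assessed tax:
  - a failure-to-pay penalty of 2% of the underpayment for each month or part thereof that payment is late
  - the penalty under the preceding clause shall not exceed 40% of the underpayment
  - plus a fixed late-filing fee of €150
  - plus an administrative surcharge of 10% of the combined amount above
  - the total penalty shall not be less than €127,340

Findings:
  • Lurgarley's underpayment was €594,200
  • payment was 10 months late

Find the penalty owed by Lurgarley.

€130,889

Accrued rate: 2% × 10 = 20%, capped at 40% → 20%
Failure-to-pay penalty: 20% of €594,200 = €118,840
Penalty before surcharge: €118,840 + €150 = €118,990
Administrative surcharge: 10% of €118,990 = €11,899
Total penalty: €118,990 + €11,899 = €130,889
Minimum €127,340: €130,889 meets the minimum, no increase.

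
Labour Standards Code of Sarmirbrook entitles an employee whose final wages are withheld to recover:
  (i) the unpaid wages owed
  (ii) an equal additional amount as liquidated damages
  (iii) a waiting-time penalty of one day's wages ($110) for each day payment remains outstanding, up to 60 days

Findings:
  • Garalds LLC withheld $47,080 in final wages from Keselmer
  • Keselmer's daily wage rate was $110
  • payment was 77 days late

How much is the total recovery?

$100,760

Liquidated damages (equal amount): $47,080
Penalty days: min(77, 60) = 60
Waiting-time penalty: 60 × $110 = $6,600
Total award: $47,080 + $47,080 + $6,600 = $100,760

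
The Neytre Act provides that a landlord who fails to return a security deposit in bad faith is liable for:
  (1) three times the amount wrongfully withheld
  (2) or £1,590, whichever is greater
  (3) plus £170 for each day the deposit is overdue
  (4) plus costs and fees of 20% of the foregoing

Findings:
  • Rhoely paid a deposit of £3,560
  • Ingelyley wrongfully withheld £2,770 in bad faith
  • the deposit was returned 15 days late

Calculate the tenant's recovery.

£13,032

Trebled: 3 × £2,770 = £8,310
Minimum £1,590: £8,310 meets the minimum, no increase.
Late-return penalty: 15 × £170 = £2,550
Damages plus late penalty: £8,310 + £2,550 = £10,860
Costs and fees: 20% of £10,860 = £2,172
Total recovery: £10,860 + £2,172 = £13,032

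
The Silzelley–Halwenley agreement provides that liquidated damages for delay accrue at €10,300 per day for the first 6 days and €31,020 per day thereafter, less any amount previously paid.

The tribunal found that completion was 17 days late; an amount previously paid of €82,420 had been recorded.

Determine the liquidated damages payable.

€320,600

First 6 days: 6 × €10,300 = €61,800
Remaining days: (17 − 6) × €31,020 = €341,220
Accrued per-day damages: €61,800 + €341,220 = €403,020
Less amount previously paid: €403,020 − €82,420 = €320,600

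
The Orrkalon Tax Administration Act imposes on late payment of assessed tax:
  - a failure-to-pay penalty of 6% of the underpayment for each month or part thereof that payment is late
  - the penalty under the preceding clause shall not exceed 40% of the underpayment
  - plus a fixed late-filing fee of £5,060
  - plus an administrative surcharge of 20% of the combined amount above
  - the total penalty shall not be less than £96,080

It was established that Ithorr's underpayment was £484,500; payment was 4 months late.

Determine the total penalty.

Penalty: £145,608

Accrued rate: 6% × 4 = 24%, capped at 40% → 24%
Failure-to-pay penalty: 24% of £484,500 = £116,280
Penalty before surcharge: £116,280 + £5,060 = £121,340
Administrative surcharge: 20% of £121,340 = £24,268
Total penalty: £121,340 + £24,268 = £145,608
Minimum £96,080: £145,608 meets the minimum, no increase.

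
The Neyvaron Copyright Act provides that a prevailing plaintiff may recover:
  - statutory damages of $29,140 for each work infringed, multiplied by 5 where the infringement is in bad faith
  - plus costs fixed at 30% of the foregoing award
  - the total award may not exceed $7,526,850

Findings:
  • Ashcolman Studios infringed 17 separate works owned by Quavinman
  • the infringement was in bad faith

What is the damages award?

Statutory damages: 17 × $29,140 = $495,380
Multiplied by 5: 5 × $495,380 = $2,476,900
Costs: 30% of $2,476,900 = $743,070
Award plus costs: $2,476,900 + $743,070 = $3,219,970
Cap at $7,526,850: $3,219,970 is within the cap, no reduction.

$3,219,970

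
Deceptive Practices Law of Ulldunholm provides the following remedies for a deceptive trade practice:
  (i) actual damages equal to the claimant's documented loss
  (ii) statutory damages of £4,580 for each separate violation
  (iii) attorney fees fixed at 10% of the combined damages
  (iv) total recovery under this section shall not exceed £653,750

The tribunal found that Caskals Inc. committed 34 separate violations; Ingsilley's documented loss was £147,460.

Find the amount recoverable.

Statutory damages: 34 × £4,580 = £155,720
Combined damages: £147,460 + £155,720 = £303,180
Attorney fees: 10% of £303,180 = £30,318
Total before cap: £303,180 + £30,318 = £333,498
Cap at £653,750: £333,498 is within the cap, no reduction.

£333,498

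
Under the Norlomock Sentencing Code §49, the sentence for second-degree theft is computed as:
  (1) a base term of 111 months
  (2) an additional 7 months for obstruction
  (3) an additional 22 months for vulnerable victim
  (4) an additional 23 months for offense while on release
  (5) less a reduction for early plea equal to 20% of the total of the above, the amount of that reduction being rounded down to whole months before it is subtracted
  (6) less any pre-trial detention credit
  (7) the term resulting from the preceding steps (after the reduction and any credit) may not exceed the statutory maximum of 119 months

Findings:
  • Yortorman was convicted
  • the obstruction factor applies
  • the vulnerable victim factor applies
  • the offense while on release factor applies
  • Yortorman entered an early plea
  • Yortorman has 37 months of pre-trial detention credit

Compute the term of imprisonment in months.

94 months

Obstruction enhancement: +7 months
Vulnerable victim enhancement: +22 months
Offense while on release enhancement: +23 months
Adjusted term: 111 months + 7 months + 22 months + 23 months = 163 months
Early plea reduction: 20% of 163 months = 32 months (rounded down)
After reduction: 163 − 32 = 131 months
Less pre-trial detention credit: 131 months − 37 months = 94 months
Cap at 119 months: 94 months is within the cap, no reduction.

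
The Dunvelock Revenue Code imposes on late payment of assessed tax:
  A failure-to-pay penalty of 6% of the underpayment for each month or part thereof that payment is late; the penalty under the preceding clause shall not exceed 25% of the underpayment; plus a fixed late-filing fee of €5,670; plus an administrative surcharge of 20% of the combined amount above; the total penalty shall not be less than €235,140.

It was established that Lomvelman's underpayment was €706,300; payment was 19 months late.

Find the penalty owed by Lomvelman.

Accrued rate: 6% × 19 = 114%, capped at 25% → 25%
Failure-to-pay penalty: 25% of €706,300 = €176,575
Penalty before surcharge: €176,575 + €5,670 = €182,245
Administrative surcharge: 20% of €182,245 = €36,449
Total penalty: €182,245 + €36,449 = €218,694
Minimum €235,140: €218,694 is below the minimum → €235,140

€235,140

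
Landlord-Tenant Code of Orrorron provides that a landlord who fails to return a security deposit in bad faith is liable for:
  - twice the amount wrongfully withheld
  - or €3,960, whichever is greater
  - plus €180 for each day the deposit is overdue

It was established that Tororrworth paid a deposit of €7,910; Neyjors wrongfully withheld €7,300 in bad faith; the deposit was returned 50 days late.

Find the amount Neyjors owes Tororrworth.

Doubled: 2 × €7,300 = €14,600
Minimum €3,960: €14,600 meets the minimum, no increase.
Late-return penalty: 50 × €180 = €9,000
Damages plus late penalty: €14,600 + €9,000 = €23,600

€23,600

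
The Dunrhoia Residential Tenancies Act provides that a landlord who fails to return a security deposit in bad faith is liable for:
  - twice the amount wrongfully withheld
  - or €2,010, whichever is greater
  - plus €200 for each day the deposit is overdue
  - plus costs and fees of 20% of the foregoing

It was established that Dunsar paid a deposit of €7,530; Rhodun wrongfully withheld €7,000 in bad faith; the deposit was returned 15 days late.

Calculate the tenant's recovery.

€20,400

Doubled: 2 × €7,000 = €14,000
Minimum €2,010: €14,000 meets the minimum, no increase.
Late-return penalty: 15 × €200 = €3,000
Damages plus late penalty: €14,000 + €3,000 = €17,000
Costs and fees: 20% of €17,000 = €3,400
Total recovery: €17,000 + €3,400 = €20,400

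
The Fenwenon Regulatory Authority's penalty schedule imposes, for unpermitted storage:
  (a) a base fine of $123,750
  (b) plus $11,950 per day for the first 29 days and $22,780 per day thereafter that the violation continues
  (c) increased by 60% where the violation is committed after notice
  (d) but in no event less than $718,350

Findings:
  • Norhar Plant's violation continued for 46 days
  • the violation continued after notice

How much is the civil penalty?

$1,372,096

First 29 days: 29 × $11,950 = $346,550
Remaining days: (46 − 29) × $22,780 = $387,260
Per-day component: $346,550 + $387,260 = $733,810
Base plus per-day: $123,750 + $733,810 = $857,560
Enhancement: 60% of $857,560 = $514,536
Enhanced fine: $857,560 + $514,536 = $1,372,096
Minimum $718,350: $1,372,096 meets the minimum, no increase.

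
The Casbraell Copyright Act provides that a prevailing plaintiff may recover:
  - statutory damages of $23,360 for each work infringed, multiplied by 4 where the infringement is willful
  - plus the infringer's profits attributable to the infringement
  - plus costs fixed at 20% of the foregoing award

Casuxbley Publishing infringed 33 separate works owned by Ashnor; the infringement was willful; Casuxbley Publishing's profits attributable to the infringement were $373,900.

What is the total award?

Statutory damages: 33 × $23,360 = $770,880
Multiplied by 4: 4 × $770,880 = $3,083,520
Combined award: $3,083,520 + $373,900 = $3,457,420
Costs: 20% of $3,457,420 = $691,484
Award plus costs: $3,457,420 + $691,484 = $4,148,904

$4,148,904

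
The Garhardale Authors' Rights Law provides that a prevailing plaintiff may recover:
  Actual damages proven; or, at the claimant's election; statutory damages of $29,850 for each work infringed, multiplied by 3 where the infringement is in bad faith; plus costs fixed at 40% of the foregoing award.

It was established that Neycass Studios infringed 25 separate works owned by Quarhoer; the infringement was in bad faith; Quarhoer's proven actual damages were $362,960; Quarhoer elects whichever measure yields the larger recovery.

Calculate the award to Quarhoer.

$3,134,250

Statutory damages: 25 × $29,850 = $746,250
Trebled: 3 × $746,250 = $2,238,750
Greater of actual damages ($362,960) or enhanced statutory damages ($2,238,750): $2,238,750
Costs: 40% of $2,238,750 = $895,500
Award plus costs: $2,238,750 + $895,500 = $3,134,250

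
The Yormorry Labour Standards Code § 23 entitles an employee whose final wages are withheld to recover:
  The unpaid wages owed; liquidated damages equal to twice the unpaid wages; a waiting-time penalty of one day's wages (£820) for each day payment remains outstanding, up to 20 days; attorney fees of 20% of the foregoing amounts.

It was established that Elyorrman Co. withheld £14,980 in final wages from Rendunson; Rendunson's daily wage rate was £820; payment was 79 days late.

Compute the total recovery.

£73,608

Doubled: 2 × £14,980 = £29,960
Penalty days: min(79, 20) = 20
Waiting-time penalty: 20 × £820 = £16,400
Subtotal: £14,980 + £29,960 + £16,400 = £61,340
Attorney fees: 20% of £61,340 = £12,268
Total award: £61,340 + £12,268 = £73,608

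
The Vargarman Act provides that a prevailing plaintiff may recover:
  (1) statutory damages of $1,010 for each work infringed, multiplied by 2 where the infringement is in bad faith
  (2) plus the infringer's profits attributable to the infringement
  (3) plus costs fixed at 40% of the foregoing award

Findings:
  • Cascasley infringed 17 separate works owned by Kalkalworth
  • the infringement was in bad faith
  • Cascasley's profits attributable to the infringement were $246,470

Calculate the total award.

Statutory damages: 17 × $1,010 = $17,170
Doubled: 2 × $17,170 = $34,340
Combined award: $34,340 + $246,470 = $280,810
Costs: 40% of $280,810 = $112,324
Award plus costs: $280,810 + $112,324 = $393,134

$393,134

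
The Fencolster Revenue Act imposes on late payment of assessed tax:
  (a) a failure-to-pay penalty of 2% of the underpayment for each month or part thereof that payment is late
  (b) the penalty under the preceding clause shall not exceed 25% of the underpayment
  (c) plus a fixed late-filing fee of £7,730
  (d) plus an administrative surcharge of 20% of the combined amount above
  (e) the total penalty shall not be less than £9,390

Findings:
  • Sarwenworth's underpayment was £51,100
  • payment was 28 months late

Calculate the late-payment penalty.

£24,606

Accrued rate: 2% × 28 = 56%, capped at 25% → 25%
Failure-to-pay penalty: 25% of £51,100 = £12,775
Penalty before surcharge: £12,775 + £7,730 = £20,505
Administrative surcharge: 20% of £20,505 = £4,101
Total penalty: £20,505 + £4,101 = £24,606
Minimum £9,390: £24,606 meets the minimum, no increase.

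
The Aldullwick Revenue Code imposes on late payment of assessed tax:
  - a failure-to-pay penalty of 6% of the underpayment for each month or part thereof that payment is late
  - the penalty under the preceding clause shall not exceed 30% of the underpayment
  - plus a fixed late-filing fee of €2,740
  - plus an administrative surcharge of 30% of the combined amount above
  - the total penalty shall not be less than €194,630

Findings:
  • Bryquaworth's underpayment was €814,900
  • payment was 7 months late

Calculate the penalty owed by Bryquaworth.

€321,373

Accrued rate: 6% × 7 = 42%, capped at 30% → 30%
Failure-to-pay penalty: 30% of €814,900 = €244,470
Penalty before surcharge: €244,470 + €2,740 = €247,210
Administrative surcharge: 30% of €247,210 = €74,163
Total penalty: €247,210 + €74,163 = €321,373
Minimum €194,630: €321,373 meets the minimum, no increase.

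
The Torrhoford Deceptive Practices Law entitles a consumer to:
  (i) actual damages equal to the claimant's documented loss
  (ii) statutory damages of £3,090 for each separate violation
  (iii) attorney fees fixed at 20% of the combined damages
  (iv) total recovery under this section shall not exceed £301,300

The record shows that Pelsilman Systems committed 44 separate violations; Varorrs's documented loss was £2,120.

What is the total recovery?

£165,696

Statutory damages: 44 × £3,090 = £135,960
Combined damages: £2,120 + £135,960 = £138,080
Attorney fees: 20% of £138,080 = £27,616
Total before cap: £138,080 + £27,616 = £165,696
Cap at £301,300: £165,696 is within the cap, no reduction.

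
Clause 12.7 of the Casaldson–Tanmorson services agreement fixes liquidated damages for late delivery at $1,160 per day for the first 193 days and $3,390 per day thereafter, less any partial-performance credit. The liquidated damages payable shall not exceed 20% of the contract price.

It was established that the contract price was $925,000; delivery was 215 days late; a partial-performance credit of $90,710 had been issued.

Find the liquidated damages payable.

$185,000

First 193 days: 193 × $1,160 = $223,880
Remaining days: (215 − 193) × $3,390 = $74,580
Accrued per-day damages: $223,880 + $74,580 = $298,460
Less partial-performance credit: $298,460 − $90,710 = $207,750
Cap: 20% of $925,000 = $185,000
Cap at $185,000: $207,750 exceeds the cap → $185,000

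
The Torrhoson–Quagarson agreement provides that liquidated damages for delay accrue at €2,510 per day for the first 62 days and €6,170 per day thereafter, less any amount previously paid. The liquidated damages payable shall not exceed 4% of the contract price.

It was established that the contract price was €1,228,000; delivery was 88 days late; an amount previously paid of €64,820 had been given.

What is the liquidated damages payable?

€49,120

First 62 days: 62 × €2,510 = €155,620
Remaining days: (88 − 62) × €6,170 = €160,420
Accrued per-day damages: €155,620 + €160,420 = €316,040
Less amount previously paid: €316,040 − €64,820 = €251,220
Cap: 4% of €1,228,000 = €49,120
Cap at €49,120: €251,220 exceeds the cap → €49,120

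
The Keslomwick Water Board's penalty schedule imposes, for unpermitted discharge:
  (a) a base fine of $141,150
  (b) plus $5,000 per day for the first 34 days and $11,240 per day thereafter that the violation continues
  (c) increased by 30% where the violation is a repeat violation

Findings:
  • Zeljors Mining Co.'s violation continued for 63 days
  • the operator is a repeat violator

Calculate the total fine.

First 34 days: 34 × $5,000 = $170,000
Remaining days: (63 − 34) × $11,240 = $325,960
Per-day component: $170,000 + $325,960 = $495,960
Base plus per-day: $141,150 + $495,960 = $637,110
Enhancement: 30% of $637,110 = $191,133
Enhanced fine: $637,110 + $191,133 = $828,243

Civil penalty: $828,243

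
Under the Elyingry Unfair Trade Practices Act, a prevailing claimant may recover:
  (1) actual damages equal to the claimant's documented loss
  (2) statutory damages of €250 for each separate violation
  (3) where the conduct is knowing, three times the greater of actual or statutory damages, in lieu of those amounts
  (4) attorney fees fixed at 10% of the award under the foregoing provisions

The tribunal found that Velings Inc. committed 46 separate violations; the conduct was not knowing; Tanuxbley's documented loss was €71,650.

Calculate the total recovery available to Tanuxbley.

€91,465

Statutory damages: 46 × €250 = €11,500
Conduct not knowing: the in-lieu enhancement does not apply.
Actual plus statutory damages: €71,650 + €11,500 = €83,150
Attorney fees: 10% of €83,150 = €8,315
Total recovery: €83,150 + €8,315 = €91,465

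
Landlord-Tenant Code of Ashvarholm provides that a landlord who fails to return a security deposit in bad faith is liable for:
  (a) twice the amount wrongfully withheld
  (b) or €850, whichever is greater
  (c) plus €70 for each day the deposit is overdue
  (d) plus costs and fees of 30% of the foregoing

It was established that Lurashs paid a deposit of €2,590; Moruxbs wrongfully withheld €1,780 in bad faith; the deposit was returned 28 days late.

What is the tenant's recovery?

€7,176

Doubled: 2 × €1,780 = €3,560
Minimum €850: €3,560 meets the minimum, no increase.
Late-return penalty: 28 × €70 = €1,960
Damages plus late penalty: €3,560 + €1,960 = €5,520
Costs and fees: 30% of €5,520 = €1,656
Total recovery: €5,520 + €1,656 = €7,176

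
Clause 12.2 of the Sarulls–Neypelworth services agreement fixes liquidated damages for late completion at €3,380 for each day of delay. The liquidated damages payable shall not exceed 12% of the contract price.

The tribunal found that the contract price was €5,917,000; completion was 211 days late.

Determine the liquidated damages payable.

€710,040

Per-day damages: 211 × €3,380 = €713,180
Cap: 12% of €5,917,000 = €710,040
Cap at €710,040: €713,180 exceeds the cap → €710,040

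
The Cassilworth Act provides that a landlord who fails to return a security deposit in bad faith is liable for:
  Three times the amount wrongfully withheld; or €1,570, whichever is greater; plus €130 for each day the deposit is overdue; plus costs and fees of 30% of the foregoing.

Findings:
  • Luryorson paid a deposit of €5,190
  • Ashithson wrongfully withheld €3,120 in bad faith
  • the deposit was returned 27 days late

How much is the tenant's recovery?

Trebled: 3 × €3,120 = €9,360
Minimum €1,570: €9,360 meets the minimum, no increase.
Late-return penalty: 27 × €130 = €3,510
Damages plus late penalty: €9,360 + €3,510 = €12,870
Costs and fees: 30% of €12,870 = €3,861
Total recovery: €12,870 + €3,861 = €16,731

€16,731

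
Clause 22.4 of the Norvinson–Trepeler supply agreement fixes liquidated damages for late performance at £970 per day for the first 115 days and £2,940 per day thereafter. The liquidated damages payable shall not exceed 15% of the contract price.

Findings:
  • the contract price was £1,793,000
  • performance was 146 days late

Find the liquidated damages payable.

Liquidated damages: £202,690

First 115 days: 115 × £970 = £111,550
Remaining days: (146 − 115) × £2,940 = £91,140
Accrued per-day damages: £111,550 + £91,140 = £202,690
Cap: 15% of £1,793,000 = £268,950
Cap at £268,950: £202,690 is within the cap, no reduction.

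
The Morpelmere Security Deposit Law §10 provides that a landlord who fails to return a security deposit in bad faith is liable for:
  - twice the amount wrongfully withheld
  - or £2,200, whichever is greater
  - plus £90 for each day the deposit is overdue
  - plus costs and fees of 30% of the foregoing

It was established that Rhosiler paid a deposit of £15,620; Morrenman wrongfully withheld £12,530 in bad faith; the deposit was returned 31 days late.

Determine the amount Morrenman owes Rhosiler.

Recovery: £36,205

Doubled: 2 × £12,530 = £25,060
Minimum £2,200: £25,060 meets the minimum, no increase.
Late-return penalty: 31 × £90 = £2,790
Damages plus late penalty: £25,060 + £2,790 = £27,850
Costs and fees: 30% of £27,850 = £8,355
Total recovery: £27,850 + £8,355 = £36,205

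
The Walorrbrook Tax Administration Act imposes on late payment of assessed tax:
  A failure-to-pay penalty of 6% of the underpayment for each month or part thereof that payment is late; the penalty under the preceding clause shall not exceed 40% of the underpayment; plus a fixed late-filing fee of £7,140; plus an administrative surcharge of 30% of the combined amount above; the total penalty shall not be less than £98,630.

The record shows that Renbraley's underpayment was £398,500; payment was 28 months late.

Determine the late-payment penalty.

Accrued rate: 6% × 28 = 168%, capped at 40% → 40%
Failure-to-pay penalty: 40% of £398,500 = £159,400
Penalty before surcharge: £159,400 + £7,140 = £166,540
Administrative surcharge: 30% of £166,540 = £49,962
Total penalty: £166,540 + £49,962 = £216,502
Minimum £98,630: £216,502 meets the minimum, no increase.

£216,502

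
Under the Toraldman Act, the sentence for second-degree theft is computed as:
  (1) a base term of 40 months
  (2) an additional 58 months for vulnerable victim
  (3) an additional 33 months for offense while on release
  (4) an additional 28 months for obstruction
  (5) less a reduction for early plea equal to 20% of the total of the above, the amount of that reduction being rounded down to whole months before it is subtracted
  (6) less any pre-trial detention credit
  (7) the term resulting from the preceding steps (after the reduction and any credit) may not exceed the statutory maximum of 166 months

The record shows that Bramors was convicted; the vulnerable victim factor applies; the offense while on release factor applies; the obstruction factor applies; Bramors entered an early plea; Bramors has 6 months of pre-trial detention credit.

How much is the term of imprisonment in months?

Vulnerable victim enhancement: +58 months
Offense while on release enhancement: +33 months
Obstruction enhancement: +28 months
Adjusted term: 40 months + 58 months + 33 months + 28 months = 159 months
Early plea reduction: 20% of 159 months = 31 months (rounded down)
After reduction: 159 − 31 = 128 months
Less pre-trial detention credit: 128 months − 6 months = 122 months
Cap at 166 months: 122 months is within the cap, no reduction.

122 months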